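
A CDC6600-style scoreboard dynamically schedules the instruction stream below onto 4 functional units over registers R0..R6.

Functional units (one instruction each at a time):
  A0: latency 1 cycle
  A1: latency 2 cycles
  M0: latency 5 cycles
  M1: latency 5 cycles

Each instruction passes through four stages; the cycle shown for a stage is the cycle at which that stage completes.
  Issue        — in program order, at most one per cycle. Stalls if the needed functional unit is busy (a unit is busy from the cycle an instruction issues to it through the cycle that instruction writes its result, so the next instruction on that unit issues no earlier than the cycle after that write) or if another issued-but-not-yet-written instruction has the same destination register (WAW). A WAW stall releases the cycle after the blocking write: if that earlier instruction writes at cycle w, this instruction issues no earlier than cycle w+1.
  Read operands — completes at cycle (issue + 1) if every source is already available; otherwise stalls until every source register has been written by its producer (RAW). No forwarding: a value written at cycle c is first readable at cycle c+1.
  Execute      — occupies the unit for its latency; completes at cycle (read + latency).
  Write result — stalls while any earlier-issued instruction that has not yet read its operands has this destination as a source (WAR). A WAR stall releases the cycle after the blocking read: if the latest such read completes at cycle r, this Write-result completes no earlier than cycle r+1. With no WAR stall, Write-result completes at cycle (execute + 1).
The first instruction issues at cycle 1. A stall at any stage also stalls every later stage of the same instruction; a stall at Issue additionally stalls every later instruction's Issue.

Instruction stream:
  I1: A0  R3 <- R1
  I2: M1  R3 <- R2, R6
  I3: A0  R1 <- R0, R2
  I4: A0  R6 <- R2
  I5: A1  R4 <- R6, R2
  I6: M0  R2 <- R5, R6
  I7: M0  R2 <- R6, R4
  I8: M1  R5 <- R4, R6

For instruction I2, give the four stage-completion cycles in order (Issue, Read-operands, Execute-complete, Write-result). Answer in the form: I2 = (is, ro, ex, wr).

I2 = (5, 6, 11, 12)

I1  is:1  ro:2  ex:3  wr:4
I2  is:5  ro:6  ex:11  wr:12  — WAW R3: wait I1 write@4
I3  is:6  ro:7  ex:8  wr:9
I4  is:10  ro:11  ex:12  wr:13  — struct: A0 busy until I3 writes@9
I5  is:11  ro:14  ex:16  wr:17  — RAW R6: wait I4 write@13
I6  is:12  ro:14  ex:19  wr:20  — RAW R6: wait I4 write@13
I7  is:21  ro:22  ex:27  wr:28  — struct: M0 busy until I6 writes@20
I8  is:22  ro:23  ex:28  wr:29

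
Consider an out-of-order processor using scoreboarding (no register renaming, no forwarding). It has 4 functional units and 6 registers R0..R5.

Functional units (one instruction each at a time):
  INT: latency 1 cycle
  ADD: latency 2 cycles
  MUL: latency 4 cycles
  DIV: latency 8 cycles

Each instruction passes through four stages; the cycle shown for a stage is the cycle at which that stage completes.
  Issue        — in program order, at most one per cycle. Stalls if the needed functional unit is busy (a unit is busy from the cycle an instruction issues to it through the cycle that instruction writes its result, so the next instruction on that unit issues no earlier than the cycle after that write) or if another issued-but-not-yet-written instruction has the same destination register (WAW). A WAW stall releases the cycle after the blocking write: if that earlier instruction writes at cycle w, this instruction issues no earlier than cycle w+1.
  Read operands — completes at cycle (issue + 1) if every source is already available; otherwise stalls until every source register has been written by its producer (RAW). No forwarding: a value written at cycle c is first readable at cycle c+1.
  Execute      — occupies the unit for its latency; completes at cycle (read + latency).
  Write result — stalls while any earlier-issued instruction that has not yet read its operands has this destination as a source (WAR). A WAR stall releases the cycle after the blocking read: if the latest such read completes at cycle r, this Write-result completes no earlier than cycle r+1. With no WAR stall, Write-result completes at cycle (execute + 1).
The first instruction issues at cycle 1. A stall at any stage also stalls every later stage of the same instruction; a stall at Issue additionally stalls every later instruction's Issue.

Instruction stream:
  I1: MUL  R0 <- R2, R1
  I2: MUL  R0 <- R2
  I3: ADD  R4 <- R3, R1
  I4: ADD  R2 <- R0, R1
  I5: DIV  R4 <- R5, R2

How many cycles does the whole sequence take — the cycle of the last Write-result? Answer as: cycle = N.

[I1] 1/2/6/7
[I2] 8/9/13/14  (struct: MUL busy until I1 writes@7)
[I3] 9/10/12/13
[I4] 14/15/17/18  (struct: ADD busy until I3 writes@13)
[I5] 15/19/27/28  (RAW R2: wait I4 write@18)

cycle = 28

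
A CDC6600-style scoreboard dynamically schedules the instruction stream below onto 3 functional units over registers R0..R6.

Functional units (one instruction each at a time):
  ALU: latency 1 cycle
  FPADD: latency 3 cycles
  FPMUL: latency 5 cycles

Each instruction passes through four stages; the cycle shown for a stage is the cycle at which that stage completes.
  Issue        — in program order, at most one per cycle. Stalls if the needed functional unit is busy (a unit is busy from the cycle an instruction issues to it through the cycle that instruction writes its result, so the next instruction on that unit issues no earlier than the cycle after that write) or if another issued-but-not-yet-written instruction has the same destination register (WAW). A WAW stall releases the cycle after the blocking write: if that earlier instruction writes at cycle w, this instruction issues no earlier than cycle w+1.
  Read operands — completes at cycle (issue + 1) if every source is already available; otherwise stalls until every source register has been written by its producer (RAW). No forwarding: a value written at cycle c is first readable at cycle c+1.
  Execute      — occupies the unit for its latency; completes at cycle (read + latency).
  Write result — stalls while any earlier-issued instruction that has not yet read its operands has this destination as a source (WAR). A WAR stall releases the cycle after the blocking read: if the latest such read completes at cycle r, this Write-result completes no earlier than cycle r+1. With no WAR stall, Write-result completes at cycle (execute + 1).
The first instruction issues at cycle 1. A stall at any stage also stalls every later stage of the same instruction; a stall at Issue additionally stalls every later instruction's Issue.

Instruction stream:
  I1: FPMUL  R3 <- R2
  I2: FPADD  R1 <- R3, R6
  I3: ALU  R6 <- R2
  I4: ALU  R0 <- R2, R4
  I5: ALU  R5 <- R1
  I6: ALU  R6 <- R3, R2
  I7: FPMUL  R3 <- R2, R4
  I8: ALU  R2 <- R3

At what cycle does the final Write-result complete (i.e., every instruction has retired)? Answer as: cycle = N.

cycle = 30

[1] I1 issues→FPMUL
[2] I1 reads, I2 issues→FPADD
[3] I3 issues→ALU
[4] I3 reads
[5] I3 exec-done
[7] I1 exec-done
[8] I1 writes R3
[9] I2 reads
[10] I3 writes R6
[11] I4 issues→ALU
[12] I2 exec-done, I4 reads
[13] I2 writes R1, I4 exec-done
[14] I4 writes R0
[15] I5 issues→ALU
[16] I5 reads
[17] I5 exec-done
[18] I5 writes R5
[19] I6 issues→ALU
[20] I6 reads, I7 issues→FPMUL
[21] I6 exec-done, I7 reads
[22] I6 writes R6
[23] I8 issues→ALU
[26] I7 exec-done
[27] I7 writes R3
[28] I8 reads
[29] I8 exec-done
[30] I8 writes R2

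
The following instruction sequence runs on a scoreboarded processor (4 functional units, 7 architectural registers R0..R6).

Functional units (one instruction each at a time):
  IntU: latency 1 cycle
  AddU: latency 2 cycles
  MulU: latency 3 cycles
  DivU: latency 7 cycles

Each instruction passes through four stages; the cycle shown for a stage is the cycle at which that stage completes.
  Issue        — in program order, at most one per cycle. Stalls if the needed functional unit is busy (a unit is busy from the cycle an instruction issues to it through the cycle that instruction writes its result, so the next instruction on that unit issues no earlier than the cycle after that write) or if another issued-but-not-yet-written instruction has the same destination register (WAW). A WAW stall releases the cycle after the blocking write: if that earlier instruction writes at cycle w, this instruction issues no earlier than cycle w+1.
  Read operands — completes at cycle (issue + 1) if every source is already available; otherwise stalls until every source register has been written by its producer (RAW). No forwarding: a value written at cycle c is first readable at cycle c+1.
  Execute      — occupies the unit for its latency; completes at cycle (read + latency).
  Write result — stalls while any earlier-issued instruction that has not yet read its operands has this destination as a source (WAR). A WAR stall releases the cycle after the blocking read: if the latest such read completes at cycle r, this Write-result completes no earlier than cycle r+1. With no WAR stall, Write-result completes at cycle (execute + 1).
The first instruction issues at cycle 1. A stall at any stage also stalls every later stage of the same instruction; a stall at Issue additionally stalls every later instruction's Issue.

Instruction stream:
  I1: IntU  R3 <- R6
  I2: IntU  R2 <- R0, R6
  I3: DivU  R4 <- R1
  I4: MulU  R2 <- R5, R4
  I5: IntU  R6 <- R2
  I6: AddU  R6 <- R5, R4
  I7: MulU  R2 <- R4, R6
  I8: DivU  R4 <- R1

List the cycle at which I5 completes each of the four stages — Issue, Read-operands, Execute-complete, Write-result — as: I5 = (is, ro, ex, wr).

t=1  issue I1 (IntU)
t=2  I1 read-ops
t=3  I1 finished on IntU
t=4  I1→R3
t=5  issue I2 (IntU)
t=6  I2 read-ops · issue I3 (DivU)
t=7  I2 finished on IntU · I3 read-ops
t=8  I2→R2
t=9  issue I4 (MulU)
t=10  issue I5 (IntU)
t=14  I3 finished on DivU
t=15  I3→R4
t=16  I4 read-ops
t=19  I4 finished on MulU
t=20  I4→R2
t=21  I5 read-ops
t=22  I5 finished on IntU
t=23  I5→R6
t=24  issue I6 (AddU)
t=25  I6 read-ops · issue I7 (MulU)
t=26  issue I8 (DivU)
t=27  I6 finished on AddU · I8 read-ops
t=28  I6→R6
t=29  I7 read-ops
t=32  I7 finished on MulU
t=33  I7→R2
t=34  I8 finished on DivU
t=35  I8→R4

I5 = (10, 21, 22, 23)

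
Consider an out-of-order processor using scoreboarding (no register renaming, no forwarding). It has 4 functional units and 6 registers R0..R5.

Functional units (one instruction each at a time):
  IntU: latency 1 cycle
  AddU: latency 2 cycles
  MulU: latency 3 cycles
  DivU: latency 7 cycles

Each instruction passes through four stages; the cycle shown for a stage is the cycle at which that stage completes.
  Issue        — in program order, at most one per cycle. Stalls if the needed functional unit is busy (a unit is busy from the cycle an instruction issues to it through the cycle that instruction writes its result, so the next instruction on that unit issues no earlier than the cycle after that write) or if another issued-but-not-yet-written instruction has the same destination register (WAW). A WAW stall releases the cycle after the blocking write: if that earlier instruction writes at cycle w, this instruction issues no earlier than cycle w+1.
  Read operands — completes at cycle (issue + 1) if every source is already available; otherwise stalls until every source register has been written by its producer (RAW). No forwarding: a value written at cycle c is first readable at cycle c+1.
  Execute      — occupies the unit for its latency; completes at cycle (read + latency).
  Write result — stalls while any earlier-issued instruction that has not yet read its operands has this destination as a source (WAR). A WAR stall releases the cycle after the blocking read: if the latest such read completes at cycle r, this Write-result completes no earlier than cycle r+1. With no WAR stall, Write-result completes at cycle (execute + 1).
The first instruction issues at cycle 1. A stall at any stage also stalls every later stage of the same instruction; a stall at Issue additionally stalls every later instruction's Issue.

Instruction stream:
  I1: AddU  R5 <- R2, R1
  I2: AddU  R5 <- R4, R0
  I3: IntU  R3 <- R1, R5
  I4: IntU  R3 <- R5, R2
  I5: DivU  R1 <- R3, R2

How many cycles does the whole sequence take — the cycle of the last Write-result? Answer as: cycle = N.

I1: IS=1 RO=2 EX=4 WR=5
I2: IS=6 RO=7 EX=9 WR=10  [struct: AddU busy until I1 writes@5]
I3: IS=7 RO=11 EX=12 WR=13  [RAW R5: wait I2 write@10]
I4: IS=14 RO=15 EX=16 WR=17  [struct: IntU busy until I3 writes@13]
I5: IS=15 RO=18 EX=25 WR=26  [RAW R3: wait I4 write@17]

cycle = 26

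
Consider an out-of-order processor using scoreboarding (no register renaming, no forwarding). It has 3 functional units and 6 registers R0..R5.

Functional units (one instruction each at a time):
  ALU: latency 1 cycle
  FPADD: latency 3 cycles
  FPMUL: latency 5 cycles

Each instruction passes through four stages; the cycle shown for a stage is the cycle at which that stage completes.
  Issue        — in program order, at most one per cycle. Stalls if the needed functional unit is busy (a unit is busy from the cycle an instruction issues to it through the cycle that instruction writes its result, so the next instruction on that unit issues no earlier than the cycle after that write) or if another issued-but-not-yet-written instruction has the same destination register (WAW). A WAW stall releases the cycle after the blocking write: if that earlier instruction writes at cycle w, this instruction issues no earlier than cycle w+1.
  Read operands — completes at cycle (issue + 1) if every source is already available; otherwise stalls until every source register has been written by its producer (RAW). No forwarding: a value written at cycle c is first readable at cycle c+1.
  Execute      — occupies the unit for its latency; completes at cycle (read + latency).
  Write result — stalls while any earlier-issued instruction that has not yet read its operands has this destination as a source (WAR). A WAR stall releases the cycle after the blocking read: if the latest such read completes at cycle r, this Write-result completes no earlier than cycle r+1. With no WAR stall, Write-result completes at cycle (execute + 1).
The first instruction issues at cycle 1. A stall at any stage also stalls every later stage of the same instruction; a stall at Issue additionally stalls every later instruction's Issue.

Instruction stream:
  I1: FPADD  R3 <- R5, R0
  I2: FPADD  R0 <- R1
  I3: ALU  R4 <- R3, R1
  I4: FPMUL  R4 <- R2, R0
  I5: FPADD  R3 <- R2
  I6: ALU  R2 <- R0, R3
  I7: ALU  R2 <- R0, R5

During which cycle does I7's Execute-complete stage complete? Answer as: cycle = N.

[1] issue I1 (FPADD)
[2] I1 read-ops
[5] I1 finished on FPADD
[6] I1→R3
[7] issue I2 (FPADD)
[8] I2 read-ops | issue I3 (ALU)
[9] I3 read-ops
[10] I3 finished on ALU
[11] I2 finished on FPADD | I3→R4
[12] I2→R0 | issue I4 (FPMUL)
[13] I4 read-ops | issue I5 (FPADD)
[14] I5 read-ops | issue I6 (ALU)
[17] I5 finished on FPADD
[18] I4 finished on FPMUL | I5→R3
[19] I4→R4 | I6 read-ops
[20] I6 finished on ALU
[21] I6→R2
[22] issue I7 (ALU)
[23] I7 read-ops
[24] I7 finished on ALU
[25] I7→R2

cycle = 24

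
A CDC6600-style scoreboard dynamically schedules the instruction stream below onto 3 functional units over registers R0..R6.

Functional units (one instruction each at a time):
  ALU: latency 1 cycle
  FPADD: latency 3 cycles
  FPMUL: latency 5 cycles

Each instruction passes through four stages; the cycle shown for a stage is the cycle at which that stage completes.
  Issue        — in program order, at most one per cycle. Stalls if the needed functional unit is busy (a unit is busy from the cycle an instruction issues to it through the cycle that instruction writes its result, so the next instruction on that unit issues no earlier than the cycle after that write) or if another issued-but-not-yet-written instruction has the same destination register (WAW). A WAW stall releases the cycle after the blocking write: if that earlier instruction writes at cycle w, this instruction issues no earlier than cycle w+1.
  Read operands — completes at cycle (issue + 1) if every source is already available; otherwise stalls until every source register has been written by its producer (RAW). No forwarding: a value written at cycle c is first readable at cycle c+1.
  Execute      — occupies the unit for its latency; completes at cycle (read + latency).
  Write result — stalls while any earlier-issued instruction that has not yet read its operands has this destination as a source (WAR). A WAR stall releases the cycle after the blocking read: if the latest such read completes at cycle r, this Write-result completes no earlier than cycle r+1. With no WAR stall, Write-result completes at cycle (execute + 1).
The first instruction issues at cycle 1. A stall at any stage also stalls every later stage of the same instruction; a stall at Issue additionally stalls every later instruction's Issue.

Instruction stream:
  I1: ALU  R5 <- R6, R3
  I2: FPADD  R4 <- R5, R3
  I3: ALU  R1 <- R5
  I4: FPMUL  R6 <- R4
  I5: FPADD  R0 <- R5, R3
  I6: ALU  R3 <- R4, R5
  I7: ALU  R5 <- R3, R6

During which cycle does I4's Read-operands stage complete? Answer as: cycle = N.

cycle = 10

I1 -> (1, 2, 3, 4)
I2 -> (2, 5, 8, 9)  // RAW R5: wait I1 write@4
I3 -> (5, 6, 7, 8)  // struct: ALU busy until I1 writes@4
I4 -> (6, 10, 15, 16)  // RAW R4: wait I2 write@9
I5 -> (10, 11, 14, 15)  // struct: FPADD busy until I2 writes@9
I6 -> (11, 12, 13, 14)
I7 -> (15, 17, 18, 19)  // struct: ALU busy until I6 writes@14, RAW R6: wait I4 write@16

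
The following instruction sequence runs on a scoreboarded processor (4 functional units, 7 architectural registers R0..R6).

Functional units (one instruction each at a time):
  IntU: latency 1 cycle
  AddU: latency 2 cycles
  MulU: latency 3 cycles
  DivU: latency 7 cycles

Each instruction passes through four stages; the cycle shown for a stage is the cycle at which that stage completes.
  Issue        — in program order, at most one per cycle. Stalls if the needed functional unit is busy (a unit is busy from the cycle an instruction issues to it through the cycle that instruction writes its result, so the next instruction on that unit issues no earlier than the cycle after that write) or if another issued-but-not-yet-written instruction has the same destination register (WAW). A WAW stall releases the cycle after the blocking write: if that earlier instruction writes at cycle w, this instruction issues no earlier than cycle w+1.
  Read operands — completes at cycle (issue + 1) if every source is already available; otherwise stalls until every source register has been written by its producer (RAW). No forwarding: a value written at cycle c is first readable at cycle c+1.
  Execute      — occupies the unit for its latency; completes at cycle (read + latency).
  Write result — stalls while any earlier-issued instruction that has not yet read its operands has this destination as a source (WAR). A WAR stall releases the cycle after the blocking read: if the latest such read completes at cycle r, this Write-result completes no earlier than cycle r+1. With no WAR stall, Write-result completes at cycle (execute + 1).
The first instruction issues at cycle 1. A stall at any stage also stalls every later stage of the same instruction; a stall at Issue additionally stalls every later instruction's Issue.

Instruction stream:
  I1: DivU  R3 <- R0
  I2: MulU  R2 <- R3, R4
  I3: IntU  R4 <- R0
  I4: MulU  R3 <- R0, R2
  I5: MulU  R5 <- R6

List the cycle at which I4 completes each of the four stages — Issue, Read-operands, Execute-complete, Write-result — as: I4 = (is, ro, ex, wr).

I4 = (16, 17, 20, 21)

  I1 | 1 | 2 | 9 | 10
  I2 | 2 | 11 | 14 | 15   RAW R3: wait I1 write@10
  I3 | 3 | 4 | 5 | 12   WAR R4: wait I2 read@11
  I4 | 16 | 17 | 20 | 21   struct: MulU busy until I2 writes@15
  I5 | 22 | 23 | 26 | 27   struct: MulU busy until I4 writes@21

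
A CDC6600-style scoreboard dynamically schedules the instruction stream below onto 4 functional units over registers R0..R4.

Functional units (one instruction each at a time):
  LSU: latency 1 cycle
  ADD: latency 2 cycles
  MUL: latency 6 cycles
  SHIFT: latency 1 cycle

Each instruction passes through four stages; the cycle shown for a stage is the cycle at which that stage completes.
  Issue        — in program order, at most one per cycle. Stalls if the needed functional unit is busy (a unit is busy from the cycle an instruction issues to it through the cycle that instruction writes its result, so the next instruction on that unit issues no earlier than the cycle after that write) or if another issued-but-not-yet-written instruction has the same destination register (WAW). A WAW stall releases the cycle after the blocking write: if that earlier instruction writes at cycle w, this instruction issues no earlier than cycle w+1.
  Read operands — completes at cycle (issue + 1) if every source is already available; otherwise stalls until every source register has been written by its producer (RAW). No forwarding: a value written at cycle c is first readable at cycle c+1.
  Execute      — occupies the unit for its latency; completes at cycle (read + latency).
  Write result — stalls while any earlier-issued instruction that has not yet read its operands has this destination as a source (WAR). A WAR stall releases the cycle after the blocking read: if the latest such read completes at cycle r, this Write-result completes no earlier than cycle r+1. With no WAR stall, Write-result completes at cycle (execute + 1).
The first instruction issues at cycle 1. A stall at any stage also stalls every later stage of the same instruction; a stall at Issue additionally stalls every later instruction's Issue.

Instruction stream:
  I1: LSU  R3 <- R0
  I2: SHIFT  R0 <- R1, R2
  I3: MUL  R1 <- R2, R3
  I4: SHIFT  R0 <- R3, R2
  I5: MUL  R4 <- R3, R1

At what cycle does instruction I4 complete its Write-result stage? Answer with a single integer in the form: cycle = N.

cycle = 9

t=1  I1 issues→LSU
t=2  I1 reads · I2 issues→SHIFT
t=3  I1 exec-done · I2 reads · I3 issues→MUL
t=4  I1 writes R3 · I2 exec-done
t=5  I2 writes R0 · I3 reads
t=6  I4 issues→SHIFT
t=7  I4 reads
t=8  I4 exec-done
t=9  I4 writes R0
t=11  I3 exec-done
t=12  I3 writes R1
t=13  I5 issues→MUL
t=14  I5 reads
t=20  I5 exec-done
t=21  I5 writes R4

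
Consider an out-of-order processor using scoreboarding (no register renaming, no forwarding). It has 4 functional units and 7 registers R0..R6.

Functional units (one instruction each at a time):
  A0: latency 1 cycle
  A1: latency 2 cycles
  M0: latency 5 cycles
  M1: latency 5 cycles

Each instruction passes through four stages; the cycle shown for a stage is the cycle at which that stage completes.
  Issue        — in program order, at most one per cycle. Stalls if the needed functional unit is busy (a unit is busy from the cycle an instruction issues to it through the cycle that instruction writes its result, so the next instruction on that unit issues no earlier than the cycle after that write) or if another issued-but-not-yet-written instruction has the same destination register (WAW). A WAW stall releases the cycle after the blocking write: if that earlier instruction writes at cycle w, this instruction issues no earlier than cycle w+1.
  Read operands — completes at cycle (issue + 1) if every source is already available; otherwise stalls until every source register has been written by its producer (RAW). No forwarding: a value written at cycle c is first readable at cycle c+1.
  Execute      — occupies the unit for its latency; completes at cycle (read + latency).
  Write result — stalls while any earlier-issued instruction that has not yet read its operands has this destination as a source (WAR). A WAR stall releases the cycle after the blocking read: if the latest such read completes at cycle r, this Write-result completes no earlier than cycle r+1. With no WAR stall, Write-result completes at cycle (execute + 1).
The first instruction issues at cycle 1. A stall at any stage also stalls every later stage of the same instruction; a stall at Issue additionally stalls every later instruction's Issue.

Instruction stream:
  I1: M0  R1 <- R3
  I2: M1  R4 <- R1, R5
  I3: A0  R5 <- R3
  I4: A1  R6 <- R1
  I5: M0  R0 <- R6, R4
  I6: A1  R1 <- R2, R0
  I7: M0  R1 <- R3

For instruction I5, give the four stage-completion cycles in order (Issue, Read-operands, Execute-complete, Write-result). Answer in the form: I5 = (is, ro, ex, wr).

t=1  I1 issues→M0
t=2  I1 reads, I2 issues→M1
t=3  I3 issues→A0
t=4  I3 reads, I4 issues→A1
t=5  I3 exec-done
t=7  I1 exec-done
t=8  I1 writes R1
t=9  I2 reads, I4 reads, I5 issues→M0
t=10  I3 writes R5
t=11  I4 exec-done
t=12  I4 writes R6
t=13  I6 issues→A1
t=14  I2 exec-done
t=15  I2 writes R4
t=16  I5 reads
t=21  I5 exec-done
t=22  I5 writes R0
t=23  I6 reads
t=25  I6 exec-done
t=26  I6 writes R1
t=27  I7 issues→M0
t=28  I7 reads
t=33  I7 exec-done
t=34  I7 writes R1

I5 = (9, 16, 21, 22)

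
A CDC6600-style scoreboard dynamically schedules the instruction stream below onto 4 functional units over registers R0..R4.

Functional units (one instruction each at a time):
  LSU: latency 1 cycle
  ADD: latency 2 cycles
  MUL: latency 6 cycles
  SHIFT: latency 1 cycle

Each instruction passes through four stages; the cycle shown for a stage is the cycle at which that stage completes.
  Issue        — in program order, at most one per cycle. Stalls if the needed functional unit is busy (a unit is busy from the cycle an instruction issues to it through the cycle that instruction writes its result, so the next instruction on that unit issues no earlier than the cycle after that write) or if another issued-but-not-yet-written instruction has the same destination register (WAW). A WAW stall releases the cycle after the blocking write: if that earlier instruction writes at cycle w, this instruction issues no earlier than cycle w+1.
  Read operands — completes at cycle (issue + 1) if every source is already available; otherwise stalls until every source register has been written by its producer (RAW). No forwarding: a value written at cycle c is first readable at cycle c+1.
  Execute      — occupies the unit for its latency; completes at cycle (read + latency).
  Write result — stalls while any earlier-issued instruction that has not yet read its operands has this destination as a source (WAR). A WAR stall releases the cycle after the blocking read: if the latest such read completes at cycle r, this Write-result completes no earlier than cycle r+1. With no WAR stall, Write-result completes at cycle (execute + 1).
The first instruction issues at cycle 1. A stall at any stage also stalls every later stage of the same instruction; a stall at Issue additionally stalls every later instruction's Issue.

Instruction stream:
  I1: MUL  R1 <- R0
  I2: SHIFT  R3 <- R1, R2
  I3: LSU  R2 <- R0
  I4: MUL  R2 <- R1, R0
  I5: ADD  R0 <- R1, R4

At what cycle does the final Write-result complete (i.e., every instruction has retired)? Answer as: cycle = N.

t=1  I1 dispatched to MUL
t=2  I1 operands ready | I2 dispatched to SHIFT
t=3  I3 dispatched to LSU
t=4  I3 operands ready
t=5  I3 complete
t=8  I1 complete
t=9  R1←I1
t=10  I2 operands ready
t=11  I2 complete | R2←I3
t=12  R3←I2 | I4 dispatched to MUL
t=13  I4 operands ready | I5 dispatched to ADD
t=14  I5 operands ready
t=16  I5 complete
t=17  R0←I5
t=19  I4 complete
t=20  R2←I4

cycle = 20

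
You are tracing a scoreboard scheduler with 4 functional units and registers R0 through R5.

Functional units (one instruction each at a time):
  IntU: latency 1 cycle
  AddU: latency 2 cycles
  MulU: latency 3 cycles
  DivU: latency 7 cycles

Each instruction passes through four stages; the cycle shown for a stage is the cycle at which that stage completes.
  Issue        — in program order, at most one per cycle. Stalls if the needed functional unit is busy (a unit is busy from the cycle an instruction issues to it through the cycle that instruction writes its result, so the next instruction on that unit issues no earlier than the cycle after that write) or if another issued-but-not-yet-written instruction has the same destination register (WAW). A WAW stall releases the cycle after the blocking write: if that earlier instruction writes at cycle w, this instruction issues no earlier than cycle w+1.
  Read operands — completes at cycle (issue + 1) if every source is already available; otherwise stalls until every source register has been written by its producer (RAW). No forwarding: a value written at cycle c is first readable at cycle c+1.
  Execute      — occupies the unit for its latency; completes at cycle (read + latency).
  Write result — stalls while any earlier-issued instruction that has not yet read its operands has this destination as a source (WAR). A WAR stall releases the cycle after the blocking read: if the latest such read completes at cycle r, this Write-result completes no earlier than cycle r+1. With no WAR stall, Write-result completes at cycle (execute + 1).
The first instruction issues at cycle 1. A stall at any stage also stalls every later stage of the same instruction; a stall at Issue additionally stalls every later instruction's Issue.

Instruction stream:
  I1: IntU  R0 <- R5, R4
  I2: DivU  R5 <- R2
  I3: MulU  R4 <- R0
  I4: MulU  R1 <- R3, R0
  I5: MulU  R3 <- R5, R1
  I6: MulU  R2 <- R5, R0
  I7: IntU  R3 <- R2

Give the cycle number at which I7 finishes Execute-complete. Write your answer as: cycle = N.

t=1  I1 dispatched to IntU
t=2  I1 operands ready | I2 dispatched to DivU
t=3  I1 complete | I2 operands ready | I3 dispatched to MulU
t=4  R0←I1
t=5  I3 operands ready
t=8  I3 complete
t=9  R4←I3
t=10  I2 complete | I4 dispatched to MulU
t=11  R5←I2 | I4 operands ready
t=14  I4 complete
t=15  R1←I4
t=16  I5 dispatched to MulU
t=17  I5 operands ready
t=20  I5 complete
t=21  R3←I5
t=22  I6 dispatched to MulU
t=23  I6 operands ready | I7 dispatched to IntU
t=26  I6 complete
t=27  R2←I6
t=28  I7 operands ready
t=29  I7 complete
t=30  R3←I7

cycle = 29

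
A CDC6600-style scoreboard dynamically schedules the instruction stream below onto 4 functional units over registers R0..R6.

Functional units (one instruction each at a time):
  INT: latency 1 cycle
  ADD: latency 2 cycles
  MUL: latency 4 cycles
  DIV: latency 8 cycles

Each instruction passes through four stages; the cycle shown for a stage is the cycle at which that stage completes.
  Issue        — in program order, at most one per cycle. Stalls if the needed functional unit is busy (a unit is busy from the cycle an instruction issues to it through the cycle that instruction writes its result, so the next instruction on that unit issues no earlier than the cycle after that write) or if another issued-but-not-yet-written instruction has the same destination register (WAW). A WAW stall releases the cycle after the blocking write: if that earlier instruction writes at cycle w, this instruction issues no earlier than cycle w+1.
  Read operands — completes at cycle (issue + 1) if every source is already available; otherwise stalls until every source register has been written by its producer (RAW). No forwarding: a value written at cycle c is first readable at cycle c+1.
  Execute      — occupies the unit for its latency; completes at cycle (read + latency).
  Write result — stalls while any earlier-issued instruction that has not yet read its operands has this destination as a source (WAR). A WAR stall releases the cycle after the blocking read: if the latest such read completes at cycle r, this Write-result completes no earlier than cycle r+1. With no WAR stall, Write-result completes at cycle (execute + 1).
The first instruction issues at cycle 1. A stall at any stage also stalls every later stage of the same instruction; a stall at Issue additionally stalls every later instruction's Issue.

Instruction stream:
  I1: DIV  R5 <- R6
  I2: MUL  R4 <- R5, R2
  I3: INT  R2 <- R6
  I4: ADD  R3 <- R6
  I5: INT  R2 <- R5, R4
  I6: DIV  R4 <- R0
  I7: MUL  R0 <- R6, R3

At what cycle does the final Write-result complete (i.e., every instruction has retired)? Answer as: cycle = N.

I1: IS=1 RO=2 EX=10 WR=11
I2: IS=2 RO=12 EX=16 WR=17  [RAW R5: wait I1 write@11]
I3: IS=3 RO=4 EX=5 WR=13  [WAR R2: wait I2 read@12]
I4: IS=4 RO=5 EX=7 WR=8
I5: IS=14 RO=18 EX=19 WR=20  [struct: INT busy until I3 writes@13; RAW R4: wait I2 write@17]
I6: IS=18 RO=19 EX=27 WR=28  [WAW R4: wait I2 write@17]
I7: IS=19 RO=20 EX=24 WR=25

cycle = 28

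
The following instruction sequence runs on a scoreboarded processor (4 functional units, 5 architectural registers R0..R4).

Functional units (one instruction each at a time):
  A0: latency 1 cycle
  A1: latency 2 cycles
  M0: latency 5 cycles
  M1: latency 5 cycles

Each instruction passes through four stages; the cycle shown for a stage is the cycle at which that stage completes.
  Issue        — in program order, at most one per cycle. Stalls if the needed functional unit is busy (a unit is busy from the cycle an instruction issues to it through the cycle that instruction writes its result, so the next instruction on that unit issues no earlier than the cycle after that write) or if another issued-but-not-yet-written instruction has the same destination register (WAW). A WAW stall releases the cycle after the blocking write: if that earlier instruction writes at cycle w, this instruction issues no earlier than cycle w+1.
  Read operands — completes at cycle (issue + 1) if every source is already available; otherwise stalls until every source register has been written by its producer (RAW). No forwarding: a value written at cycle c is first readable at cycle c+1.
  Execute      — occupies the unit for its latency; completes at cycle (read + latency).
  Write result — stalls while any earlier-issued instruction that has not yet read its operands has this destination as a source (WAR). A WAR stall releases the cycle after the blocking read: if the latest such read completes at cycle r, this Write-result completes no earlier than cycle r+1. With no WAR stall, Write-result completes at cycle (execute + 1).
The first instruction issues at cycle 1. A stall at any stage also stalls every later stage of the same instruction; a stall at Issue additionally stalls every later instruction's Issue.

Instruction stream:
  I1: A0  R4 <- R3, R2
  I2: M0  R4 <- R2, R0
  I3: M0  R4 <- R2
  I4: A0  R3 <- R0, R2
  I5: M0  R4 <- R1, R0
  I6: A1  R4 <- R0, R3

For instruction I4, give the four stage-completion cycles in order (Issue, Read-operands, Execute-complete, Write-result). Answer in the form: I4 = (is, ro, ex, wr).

c1: I1→A0
c2: I1 RO
c3: I1 EX
c4: I1 WR R4
c5: I2→M0
c6: I2 RO
c11: I2 EX
c12: I2 WR R4
c13: I3→M0
c14: I3 RO, I4→A0
c15: I4 RO
c16: I4 EX
c17: I4 WR R3
c19: I3 EX
c20: I3 WR R4
c21: I5→M0
c22: I5 RO
c27: I5 EX
c28: I5 WR R4
c29: I6→A1
c30: I6 RO
c32: I6 EX
c33: I6 WR R4

I4 = (14, 15, 16, 17)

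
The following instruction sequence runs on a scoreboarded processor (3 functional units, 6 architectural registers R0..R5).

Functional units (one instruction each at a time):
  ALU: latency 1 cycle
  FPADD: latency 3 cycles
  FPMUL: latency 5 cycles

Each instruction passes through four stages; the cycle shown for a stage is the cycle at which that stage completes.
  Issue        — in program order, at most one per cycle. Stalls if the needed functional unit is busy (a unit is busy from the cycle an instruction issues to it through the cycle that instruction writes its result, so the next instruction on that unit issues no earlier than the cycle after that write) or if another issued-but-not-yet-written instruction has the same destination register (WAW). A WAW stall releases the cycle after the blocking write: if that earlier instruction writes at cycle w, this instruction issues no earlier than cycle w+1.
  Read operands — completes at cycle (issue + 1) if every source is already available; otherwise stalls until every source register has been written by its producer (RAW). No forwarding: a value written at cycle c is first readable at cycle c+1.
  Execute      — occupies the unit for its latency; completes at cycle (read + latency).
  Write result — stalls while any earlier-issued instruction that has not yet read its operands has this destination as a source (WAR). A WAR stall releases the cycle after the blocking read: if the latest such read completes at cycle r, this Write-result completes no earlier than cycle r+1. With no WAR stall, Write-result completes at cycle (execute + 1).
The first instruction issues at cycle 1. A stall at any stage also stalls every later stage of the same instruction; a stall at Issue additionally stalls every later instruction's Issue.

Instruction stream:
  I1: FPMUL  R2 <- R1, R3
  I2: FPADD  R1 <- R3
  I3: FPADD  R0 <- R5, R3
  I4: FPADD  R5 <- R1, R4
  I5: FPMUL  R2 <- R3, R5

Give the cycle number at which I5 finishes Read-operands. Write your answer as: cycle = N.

cycle = 20

cycle 1: I1 issues→FPMUL
cycle 2: I1 reads · I2 issues→FPADD
cycle 3: I2 reads
cycle 6: I2 exec-done
cycle 7: I1 exec-done · I2 writes R1
cycle 8: I1 writes R2 · I3 issues→FPADD
cycle 9: I3 reads
cycle 12: I3 exec-done
cycle 13: I3 writes R0
cycle 14: I4 issues→FPADD
cycle 15: I4 reads · I5 issues→FPMUL
cycle 18: I4 exec-done
cycle 19: I4 writes R5
cycle 20: I5 reads
cycle 25: I5 exec-done
cycle 26: I5 writes R2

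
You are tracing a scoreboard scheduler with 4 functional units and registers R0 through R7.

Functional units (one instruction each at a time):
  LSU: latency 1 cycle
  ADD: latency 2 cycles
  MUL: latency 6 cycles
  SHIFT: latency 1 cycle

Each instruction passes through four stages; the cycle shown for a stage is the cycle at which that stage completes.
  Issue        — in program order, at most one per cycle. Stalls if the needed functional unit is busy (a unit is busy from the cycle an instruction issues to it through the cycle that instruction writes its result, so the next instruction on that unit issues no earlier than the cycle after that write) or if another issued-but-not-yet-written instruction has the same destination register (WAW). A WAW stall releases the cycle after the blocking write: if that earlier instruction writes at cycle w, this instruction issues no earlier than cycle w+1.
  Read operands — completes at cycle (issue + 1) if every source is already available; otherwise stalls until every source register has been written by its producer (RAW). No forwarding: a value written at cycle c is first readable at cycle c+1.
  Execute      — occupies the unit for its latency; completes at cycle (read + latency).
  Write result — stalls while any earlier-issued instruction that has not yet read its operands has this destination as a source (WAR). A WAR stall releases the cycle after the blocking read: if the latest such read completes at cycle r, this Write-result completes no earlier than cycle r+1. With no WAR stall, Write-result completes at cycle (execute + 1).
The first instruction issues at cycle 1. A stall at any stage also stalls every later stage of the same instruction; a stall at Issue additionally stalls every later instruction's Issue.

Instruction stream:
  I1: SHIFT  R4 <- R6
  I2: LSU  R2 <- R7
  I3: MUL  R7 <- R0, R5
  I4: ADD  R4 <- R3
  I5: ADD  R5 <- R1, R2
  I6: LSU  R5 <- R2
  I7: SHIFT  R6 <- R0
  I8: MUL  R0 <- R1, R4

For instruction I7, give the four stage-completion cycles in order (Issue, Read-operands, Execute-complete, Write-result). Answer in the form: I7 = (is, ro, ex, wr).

[1] I1 dispatched to SHIFT
[2] I1 operands ready, I2 dispatched to LSU
[3] I1 complete, I2 operands ready, I3 dispatched to MUL
[4] R4←I1, I2 complete, I3 operands ready
[5] R2←I2, I4 dispatched to ADD
[6] I4 operands ready
[8] I4 complete
[9] R4←I4
[10] I3 complete, I5 dispatched to ADD
[11] R7←I3, I5 operands ready
[13] I5 complete
[14] R5←I5
[15] I6 dispatched to LSU
[16] I6 operands ready, I7 dispatched to SHIFT
[17] I6 complete, I7 operands ready, I8 dispatched to MUL
[18] R5←I6, I7 complete, I8 operands ready
[19] R6←I7
[24] I8 complete
[25] R0←I8

I7 = (16, 17, 18, 19)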